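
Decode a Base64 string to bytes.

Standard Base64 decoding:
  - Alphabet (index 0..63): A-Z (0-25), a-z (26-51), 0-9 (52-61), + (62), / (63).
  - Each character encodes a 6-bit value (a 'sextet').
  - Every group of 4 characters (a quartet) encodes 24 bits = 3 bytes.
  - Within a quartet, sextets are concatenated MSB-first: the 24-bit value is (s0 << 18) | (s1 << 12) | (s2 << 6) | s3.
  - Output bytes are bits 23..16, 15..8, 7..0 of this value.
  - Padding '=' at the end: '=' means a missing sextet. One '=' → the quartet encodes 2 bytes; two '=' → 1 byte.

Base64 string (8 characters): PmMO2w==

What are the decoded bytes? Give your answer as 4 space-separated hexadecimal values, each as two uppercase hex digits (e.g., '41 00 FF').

After char 0 ('P'=15): chars_in_quartet=1 acc=0xF bytes_emitted=0
After char 1 ('m'=38): chars_in_quartet=2 acc=0x3E6 bytes_emitted=0
After char 2 ('M'=12): chars_in_quartet=3 acc=0xF98C bytes_emitted=0
After char 3 ('O'=14): chars_in_quartet=4 acc=0x3E630E -> emit 3E 63 0E, reset; bytes_emitted=3
After char 4 ('2'=54): chars_in_quartet=1 acc=0x36 bytes_emitted=3
After char 5 ('w'=48): chars_in_quartet=2 acc=0xDB0 bytes_emitted=3
Padding '==': partial quartet acc=0xDB0 -> emit DB; bytes_emitted=4

Answer: 3E 63 0E DB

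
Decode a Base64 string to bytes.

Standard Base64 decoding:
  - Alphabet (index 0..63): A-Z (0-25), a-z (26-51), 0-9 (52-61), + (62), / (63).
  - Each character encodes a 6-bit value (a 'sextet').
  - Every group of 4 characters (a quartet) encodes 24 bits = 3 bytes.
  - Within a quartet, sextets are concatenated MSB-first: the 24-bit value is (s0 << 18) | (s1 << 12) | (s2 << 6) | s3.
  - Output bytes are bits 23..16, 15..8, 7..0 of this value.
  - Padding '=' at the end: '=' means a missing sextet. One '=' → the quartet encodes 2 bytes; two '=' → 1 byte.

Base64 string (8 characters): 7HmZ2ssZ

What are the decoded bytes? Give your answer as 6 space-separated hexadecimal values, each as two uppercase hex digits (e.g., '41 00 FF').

Answer: EC 79 99 DA CB 19

Derivation:
After char 0 ('7'=59): chars_in_quartet=1 acc=0x3B bytes_emitted=0
After char 1 ('H'=7): chars_in_quartet=2 acc=0xEC7 bytes_emitted=0
After char 2 ('m'=38): chars_in_quartet=3 acc=0x3B1E6 bytes_emitted=0
After char 3 ('Z'=25): chars_in_quartet=4 acc=0xEC7999 -> emit EC 79 99, reset; bytes_emitted=3
After char 4 ('2'=54): chars_in_quartet=1 acc=0x36 bytes_emitted=3
After char 5 ('s'=44): chars_in_quartet=2 acc=0xDAC bytes_emitted=3
After char 6 ('s'=44): chars_in_quartet=3 acc=0x36B2C bytes_emitted=3
After char 7 ('Z'=25): chars_in_quartet=4 acc=0xDACB19 -> emit DA CB 19, reset; bytes_emitted=6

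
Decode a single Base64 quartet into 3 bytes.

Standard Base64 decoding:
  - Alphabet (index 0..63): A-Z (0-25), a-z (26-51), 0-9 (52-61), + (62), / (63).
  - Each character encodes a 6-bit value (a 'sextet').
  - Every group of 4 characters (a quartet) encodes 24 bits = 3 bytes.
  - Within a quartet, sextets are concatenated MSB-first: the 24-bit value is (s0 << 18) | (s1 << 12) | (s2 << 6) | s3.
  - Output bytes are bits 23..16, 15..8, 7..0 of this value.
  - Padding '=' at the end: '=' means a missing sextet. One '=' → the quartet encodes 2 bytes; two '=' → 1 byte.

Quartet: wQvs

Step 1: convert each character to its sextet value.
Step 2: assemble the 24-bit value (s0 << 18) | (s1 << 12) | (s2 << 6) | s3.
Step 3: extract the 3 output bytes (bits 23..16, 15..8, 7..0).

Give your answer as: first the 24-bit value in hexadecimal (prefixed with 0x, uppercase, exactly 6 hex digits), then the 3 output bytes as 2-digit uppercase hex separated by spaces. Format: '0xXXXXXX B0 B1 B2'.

Sextets: w=48, Q=16, v=47, s=44
24-bit: (48<<18) | (16<<12) | (47<<6) | 44
      = 0xC00000 | 0x010000 | 0x000BC0 | 0x00002C
      = 0xC10BEC
Bytes: (v>>16)&0xFF=C1, (v>>8)&0xFF=0B, v&0xFF=EC

Answer: 0xC10BEC C1 0B EC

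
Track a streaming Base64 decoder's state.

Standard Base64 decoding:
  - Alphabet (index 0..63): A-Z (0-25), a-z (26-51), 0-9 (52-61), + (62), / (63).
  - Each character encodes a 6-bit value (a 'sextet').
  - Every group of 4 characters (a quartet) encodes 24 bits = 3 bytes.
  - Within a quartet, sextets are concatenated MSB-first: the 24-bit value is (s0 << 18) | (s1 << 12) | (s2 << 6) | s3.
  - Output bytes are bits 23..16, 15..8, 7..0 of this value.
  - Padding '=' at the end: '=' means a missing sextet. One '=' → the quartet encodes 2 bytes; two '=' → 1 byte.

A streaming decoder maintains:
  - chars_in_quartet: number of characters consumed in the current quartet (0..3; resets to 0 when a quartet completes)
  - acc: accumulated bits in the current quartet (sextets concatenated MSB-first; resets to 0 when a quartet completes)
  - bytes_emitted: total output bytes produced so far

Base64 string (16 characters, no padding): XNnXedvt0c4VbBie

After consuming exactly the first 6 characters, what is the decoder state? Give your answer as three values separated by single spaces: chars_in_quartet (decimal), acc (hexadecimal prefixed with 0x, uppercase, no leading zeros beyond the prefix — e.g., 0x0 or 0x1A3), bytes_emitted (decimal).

After char 0 ('X'=23): chars_in_quartet=1 acc=0x17 bytes_emitted=0
After char 1 ('N'=13): chars_in_quartet=2 acc=0x5CD bytes_emitted=0
After char 2 ('n'=39): chars_in_quartet=3 acc=0x17367 bytes_emitted=0
After char 3 ('X'=23): chars_in_quartet=4 acc=0x5CD9D7 -> emit 5C D9 D7, reset; bytes_emitted=3
After char 4 ('e'=30): chars_in_quartet=1 acc=0x1E bytes_emitted=3
After char 5 ('d'=29): chars_in_quartet=2 acc=0x79D bytes_emitted=3

Answer: 2 0x79D 3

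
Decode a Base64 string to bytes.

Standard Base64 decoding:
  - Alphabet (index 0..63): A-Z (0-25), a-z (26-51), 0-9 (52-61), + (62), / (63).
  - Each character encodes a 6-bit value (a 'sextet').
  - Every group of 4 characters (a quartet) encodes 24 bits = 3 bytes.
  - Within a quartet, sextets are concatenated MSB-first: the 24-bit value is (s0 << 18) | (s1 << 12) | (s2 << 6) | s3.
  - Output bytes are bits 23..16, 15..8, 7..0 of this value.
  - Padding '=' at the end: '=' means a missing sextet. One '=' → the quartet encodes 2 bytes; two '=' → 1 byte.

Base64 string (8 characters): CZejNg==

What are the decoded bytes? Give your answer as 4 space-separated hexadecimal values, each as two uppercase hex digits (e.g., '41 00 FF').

After char 0 ('C'=2): chars_in_quartet=1 acc=0x2 bytes_emitted=0
After char 1 ('Z'=25): chars_in_quartet=2 acc=0x99 bytes_emitted=0
After char 2 ('e'=30): chars_in_quartet=3 acc=0x265E bytes_emitted=0
After char 3 ('j'=35): chars_in_quartet=4 acc=0x997A3 -> emit 09 97 A3, reset; bytes_emitted=3
After char 4 ('N'=13): chars_in_quartet=1 acc=0xD bytes_emitted=3
After char 5 ('g'=32): chars_in_quartet=2 acc=0x360 bytes_emitted=3
Padding '==': partial quartet acc=0x360 -> emit 36; bytes_emitted=4

Answer: 09 97 A3 36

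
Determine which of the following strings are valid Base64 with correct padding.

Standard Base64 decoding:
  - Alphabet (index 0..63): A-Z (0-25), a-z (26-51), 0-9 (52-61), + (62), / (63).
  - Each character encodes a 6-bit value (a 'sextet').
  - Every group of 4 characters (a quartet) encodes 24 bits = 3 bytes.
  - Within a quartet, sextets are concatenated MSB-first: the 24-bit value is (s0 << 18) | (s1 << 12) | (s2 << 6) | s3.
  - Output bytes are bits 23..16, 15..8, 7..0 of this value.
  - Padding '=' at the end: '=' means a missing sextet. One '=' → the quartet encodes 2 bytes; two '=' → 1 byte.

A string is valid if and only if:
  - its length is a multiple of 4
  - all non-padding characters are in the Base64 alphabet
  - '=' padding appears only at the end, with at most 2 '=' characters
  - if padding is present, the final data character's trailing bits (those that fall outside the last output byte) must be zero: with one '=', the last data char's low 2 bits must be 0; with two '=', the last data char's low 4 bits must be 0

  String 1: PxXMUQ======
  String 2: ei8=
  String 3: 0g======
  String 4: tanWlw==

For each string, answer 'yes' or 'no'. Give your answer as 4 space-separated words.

Answer: no yes no yes

Derivation:
String 1: 'PxXMUQ======' → invalid (6 pad chars (max 2))
String 2: 'ei8=' → valid
String 3: '0g======' → invalid (6 pad chars (max 2))
String 4: 'tanWlw==' → valid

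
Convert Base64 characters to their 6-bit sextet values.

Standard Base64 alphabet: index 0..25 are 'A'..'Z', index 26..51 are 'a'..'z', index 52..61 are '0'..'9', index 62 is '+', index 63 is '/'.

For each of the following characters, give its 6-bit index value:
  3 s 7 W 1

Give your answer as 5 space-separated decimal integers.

'3': 0..9 range, 52 + ord('3') − ord('0') = 55
's': a..z range, 26 + ord('s') − ord('a') = 44
'7': 0..9 range, 52 + ord('7') − ord('0') = 59
'W': A..Z range, ord('W') − ord('A') = 22
'1': 0..9 range, 52 + ord('1') − ord('0') = 53

Answer: 55 44 59 22 53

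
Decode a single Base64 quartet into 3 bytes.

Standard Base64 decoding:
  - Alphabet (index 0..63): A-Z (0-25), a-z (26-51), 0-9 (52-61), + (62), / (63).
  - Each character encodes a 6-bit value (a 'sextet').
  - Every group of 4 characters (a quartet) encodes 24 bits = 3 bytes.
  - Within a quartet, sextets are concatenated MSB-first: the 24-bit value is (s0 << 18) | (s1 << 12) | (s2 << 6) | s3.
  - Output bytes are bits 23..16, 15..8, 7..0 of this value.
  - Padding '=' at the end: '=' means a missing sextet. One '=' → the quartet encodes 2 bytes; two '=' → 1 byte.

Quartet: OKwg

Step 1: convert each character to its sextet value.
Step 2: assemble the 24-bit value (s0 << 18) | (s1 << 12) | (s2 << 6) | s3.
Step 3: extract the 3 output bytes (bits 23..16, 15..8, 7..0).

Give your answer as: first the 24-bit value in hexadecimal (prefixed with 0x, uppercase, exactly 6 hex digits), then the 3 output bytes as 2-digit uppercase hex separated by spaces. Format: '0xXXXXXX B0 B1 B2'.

Answer: 0x38AC20 38 AC 20

Derivation:
Sextets: O=14, K=10, w=48, g=32
24-bit: (14<<18) | (10<<12) | (48<<6) | 32
      = 0x380000 | 0x00A000 | 0x000C00 | 0x000020
      = 0x38AC20
Bytes: (v>>16)&0xFF=38, (v>>8)&0xFF=AC, v&0xFF=20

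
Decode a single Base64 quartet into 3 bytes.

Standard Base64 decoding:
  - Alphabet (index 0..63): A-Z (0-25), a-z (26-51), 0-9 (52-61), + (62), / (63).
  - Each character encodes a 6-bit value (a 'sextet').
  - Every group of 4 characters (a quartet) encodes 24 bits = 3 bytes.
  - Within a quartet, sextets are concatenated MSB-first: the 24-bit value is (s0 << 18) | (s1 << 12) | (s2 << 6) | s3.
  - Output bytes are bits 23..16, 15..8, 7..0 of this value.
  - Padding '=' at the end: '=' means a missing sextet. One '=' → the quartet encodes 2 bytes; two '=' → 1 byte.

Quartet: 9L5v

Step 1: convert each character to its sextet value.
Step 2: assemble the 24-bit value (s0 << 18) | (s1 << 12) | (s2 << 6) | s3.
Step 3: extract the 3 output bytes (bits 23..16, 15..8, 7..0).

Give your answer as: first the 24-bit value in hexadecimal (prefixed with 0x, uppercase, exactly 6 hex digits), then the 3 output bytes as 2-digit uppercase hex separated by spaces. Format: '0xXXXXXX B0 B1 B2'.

Sextets: 9=61, L=11, 5=57, v=47
24-bit: (61<<18) | (11<<12) | (57<<6) | 47
      = 0xF40000 | 0x00B000 | 0x000E40 | 0x00002F
      = 0xF4BE6F
Bytes: (v>>16)&0xFF=F4, (v>>8)&0xFF=BE, v&0xFF=6F

Answer: 0xF4BE6F F4 BE 6F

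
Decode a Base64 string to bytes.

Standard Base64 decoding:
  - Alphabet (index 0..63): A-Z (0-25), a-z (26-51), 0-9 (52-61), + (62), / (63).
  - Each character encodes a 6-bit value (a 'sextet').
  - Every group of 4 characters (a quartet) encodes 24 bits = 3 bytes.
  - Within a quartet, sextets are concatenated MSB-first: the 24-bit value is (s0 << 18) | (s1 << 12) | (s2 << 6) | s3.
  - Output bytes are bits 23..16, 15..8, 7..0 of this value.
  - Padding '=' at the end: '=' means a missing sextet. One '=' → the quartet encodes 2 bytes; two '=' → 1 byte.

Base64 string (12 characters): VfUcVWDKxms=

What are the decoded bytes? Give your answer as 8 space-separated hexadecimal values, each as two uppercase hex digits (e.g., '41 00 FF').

Answer: 55 F5 1C 55 60 CA C6 6B

Derivation:
After char 0 ('V'=21): chars_in_quartet=1 acc=0x15 bytes_emitted=0
After char 1 ('f'=31): chars_in_quartet=2 acc=0x55F bytes_emitted=0
After char 2 ('U'=20): chars_in_quartet=3 acc=0x157D4 bytes_emitted=0
After char 3 ('c'=28): chars_in_quartet=4 acc=0x55F51C -> emit 55 F5 1C, reset; bytes_emitted=3
After char 4 ('V'=21): chars_in_quartet=1 acc=0x15 bytes_emitted=3
After char 5 ('W'=22): chars_in_quartet=2 acc=0x556 bytes_emitted=3
After char 6 ('D'=3): chars_in_quartet=3 acc=0x15583 bytes_emitted=3
After char 7 ('K'=10): chars_in_quartet=4 acc=0x5560CA -> emit 55 60 CA, reset; bytes_emitted=6
After char 8 ('x'=49): chars_in_quartet=1 acc=0x31 bytes_emitted=6
After char 9 ('m'=38): chars_in_quartet=2 acc=0xC66 bytes_emitted=6
After char 10 ('s'=44): chars_in_quartet=3 acc=0x319AC bytes_emitted=6
Padding '=': partial quartet acc=0x319AC -> emit C6 6B; bytes_emitted=8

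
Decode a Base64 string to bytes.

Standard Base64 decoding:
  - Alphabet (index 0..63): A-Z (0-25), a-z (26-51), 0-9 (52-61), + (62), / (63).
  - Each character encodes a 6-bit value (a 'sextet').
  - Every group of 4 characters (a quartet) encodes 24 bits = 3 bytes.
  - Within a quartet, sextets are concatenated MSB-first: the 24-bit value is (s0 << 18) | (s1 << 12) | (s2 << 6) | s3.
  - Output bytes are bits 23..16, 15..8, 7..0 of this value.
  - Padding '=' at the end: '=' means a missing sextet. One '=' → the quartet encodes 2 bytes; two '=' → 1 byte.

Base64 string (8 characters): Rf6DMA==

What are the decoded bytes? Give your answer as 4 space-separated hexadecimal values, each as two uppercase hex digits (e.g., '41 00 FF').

Answer: 45 FE 83 30

Derivation:
After char 0 ('R'=17): chars_in_quartet=1 acc=0x11 bytes_emitted=0
After char 1 ('f'=31): chars_in_quartet=2 acc=0x45F bytes_emitted=0
After char 2 ('6'=58): chars_in_quartet=3 acc=0x117FA bytes_emitted=0
After char 3 ('D'=3): chars_in_quartet=4 acc=0x45FE83 -> emit 45 FE 83, reset; bytes_emitted=3
After char 4 ('M'=12): chars_in_quartet=1 acc=0xC bytes_emitted=3
After char 5 ('A'=0): chars_in_quartet=2 acc=0x300 bytes_emitted=3
Padding '==': partial quartet acc=0x300 -> emit 30; bytes_emitted=4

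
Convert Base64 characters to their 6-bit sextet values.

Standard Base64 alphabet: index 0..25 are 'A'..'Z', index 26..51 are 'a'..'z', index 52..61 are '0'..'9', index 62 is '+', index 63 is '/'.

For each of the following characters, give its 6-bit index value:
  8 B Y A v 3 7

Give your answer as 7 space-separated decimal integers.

Answer: 60 1 24 0 47 55 59

Derivation:
'8': 0..9 range, 52 + ord('8') − ord('0') = 60
'B': A..Z range, ord('B') − ord('A') = 1
'Y': A..Z range, ord('Y') − ord('A') = 24
'A': A..Z range, ord('A') − ord('A') = 0
'v': a..z range, 26 + ord('v') − ord('a') = 47
'3': 0..9 range, 52 + ord('3') − ord('0') = 55
'7': 0..9 range, 52 + ord('7') − ord('0') = 59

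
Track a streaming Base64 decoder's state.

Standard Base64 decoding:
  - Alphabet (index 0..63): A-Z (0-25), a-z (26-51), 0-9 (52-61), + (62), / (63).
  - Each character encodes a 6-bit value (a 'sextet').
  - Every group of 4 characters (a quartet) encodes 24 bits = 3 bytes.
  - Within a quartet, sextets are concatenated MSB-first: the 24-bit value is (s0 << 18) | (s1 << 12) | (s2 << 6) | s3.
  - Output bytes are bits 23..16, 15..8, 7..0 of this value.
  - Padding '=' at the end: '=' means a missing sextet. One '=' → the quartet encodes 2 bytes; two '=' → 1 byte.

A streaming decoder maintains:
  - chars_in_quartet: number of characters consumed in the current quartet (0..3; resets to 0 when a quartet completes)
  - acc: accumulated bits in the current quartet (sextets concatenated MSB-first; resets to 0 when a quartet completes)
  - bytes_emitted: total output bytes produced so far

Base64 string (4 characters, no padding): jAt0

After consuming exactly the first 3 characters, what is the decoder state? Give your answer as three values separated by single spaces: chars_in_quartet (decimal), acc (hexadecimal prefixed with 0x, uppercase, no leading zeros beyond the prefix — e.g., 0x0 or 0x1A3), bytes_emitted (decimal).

After char 0 ('j'=35): chars_in_quartet=1 acc=0x23 bytes_emitted=0
After char 1 ('A'=0): chars_in_quartet=2 acc=0x8C0 bytes_emitted=0
After char 2 ('t'=45): chars_in_quartet=3 acc=0x2302D bytes_emitted=0

Answer: 3 0x2302D 0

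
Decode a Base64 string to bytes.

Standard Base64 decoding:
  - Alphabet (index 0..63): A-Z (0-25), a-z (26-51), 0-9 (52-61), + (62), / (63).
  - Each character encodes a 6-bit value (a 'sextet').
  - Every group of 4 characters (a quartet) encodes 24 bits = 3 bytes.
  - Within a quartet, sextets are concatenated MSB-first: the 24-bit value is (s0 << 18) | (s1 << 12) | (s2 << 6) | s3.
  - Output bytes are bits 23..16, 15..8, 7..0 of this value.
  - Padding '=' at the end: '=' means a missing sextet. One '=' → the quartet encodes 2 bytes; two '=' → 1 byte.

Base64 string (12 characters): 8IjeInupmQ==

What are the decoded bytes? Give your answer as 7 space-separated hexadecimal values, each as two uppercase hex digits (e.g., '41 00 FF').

Answer: F0 88 DE 22 7B A9 99

Derivation:
After char 0 ('8'=60): chars_in_quartet=1 acc=0x3C bytes_emitted=0
After char 1 ('I'=8): chars_in_quartet=2 acc=0xF08 bytes_emitted=0
After char 2 ('j'=35): chars_in_quartet=3 acc=0x3C223 bytes_emitted=0
After char 3 ('e'=30): chars_in_quartet=4 acc=0xF088DE -> emit F0 88 DE, reset; bytes_emitted=3
After char 4 ('I'=8): chars_in_quartet=1 acc=0x8 bytes_emitted=3
After char 5 ('n'=39): chars_in_quartet=2 acc=0x227 bytes_emitted=3
After char 6 ('u'=46): chars_in_quartet=3 acc=0x89EE bytes_emitted=3
After char 7 ('p'=41): chars_in_quartet=4 acc=0x227BA9 -> emit 22 7B A9, reset; bytes_emitted=6
After char 8 ('m'=38): chars_in_quartet=1 acc=0x26 bytes_emitted=6
After char 9 ('Q'=16): chars_in_quartet=2 acc=0x990 bytes_emitted=6
Padding '==': partial quartet acc=0x990 -> emit 99; bytes_emitted=7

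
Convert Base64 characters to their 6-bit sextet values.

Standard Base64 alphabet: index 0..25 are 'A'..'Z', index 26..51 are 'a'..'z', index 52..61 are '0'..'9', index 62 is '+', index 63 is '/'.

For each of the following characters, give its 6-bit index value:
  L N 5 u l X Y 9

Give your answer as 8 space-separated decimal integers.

'L': A..Z range, ord('L') − ord('A') = 11
'N': A..Z range, ord('N') − ord('A') = 13
'5': 0..9 range, 52 + ord('5') − ord('0') = 57
'u': a..z range, 26 + ord('u') − ord('a') = 46
'l': a..z range, 26 + ord('l') − ord('a') = 37
'X': A..Z range, ord('X') − ord('A') = 23
'Y': A..Z range, ord('Y') − ord('A') = 24
'9': 0..9 range, 52 + ord('9') − ord('0') = 61

Answer: 11 13 57 46 37 23 24 61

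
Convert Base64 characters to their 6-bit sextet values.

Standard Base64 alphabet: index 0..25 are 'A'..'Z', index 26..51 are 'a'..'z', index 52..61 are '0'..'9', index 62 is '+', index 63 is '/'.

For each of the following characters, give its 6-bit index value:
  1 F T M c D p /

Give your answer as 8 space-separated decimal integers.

Answer: 53 5 19 12 28 3 41 63

Derivation:
'1': 0..9 range, 52 + ord('1') − ord('0') = 53
'F': A..Z range, ord('F') − ord('A') = 5
'T': A..Z range, ord('T') − ord('A') = 19
'M': A..Z range, ord('M') − ord('A') = 12
'c': a..z range, 26 + ord('c') − ord('a') = 28
'D': A..Z range, ord('D') − ord('A') = 3
'p': a..z range, 26 + ord('p') − ord('a') = 41
'/': index 63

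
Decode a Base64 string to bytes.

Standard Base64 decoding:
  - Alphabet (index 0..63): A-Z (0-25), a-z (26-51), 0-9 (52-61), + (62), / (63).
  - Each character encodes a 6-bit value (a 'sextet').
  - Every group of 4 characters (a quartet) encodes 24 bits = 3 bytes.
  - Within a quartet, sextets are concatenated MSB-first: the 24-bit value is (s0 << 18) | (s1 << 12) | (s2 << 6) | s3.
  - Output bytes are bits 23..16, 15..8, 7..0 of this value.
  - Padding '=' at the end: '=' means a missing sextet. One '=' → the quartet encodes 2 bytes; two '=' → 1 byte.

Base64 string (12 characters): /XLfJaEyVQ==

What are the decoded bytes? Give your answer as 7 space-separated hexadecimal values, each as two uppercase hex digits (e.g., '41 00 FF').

Answer: FD 72 DF 25 A1 32 55

Derivation:
After char 0 ('/'=63): chars_in_quartet=1 acc=0x3F bytes_emitted=0
After char 1 ('X'=23): chars_in_quartet=2 acc=0xFD7 bytes_emitted=0
After char 2 ('L'=11): chars_in_quartet=3 acc=0x3F5CB bytes_emitted=0
After char 3 ('f'=31): chars_in_quartet=4 acc=0xFD72DF -> emit FD 72 DF, reset; bytes_emitted=3
After char 4 ('J'=9): chars_in_quartet=1 acc=0x9 bytes_emitted=3
After char 5 ('a'=26): chars_in_quartet=2 acc=0x25A bytes_emitted=3
After char 6 ('E'=4): chars_in_quartet=3 acc=0x9684 bytes_emitted=3
After char 7 ('y'=50): chars_in_quartet=4 acc=0x25A132 -> emit 25 A1 32, reset; bytes_emitted=6
After char 8 ('V'=21): chars_in_quartet=1 acc=0x15 bytes_emitted=6
After char 9 ('Q'=16): chars_in_quartet=2 acc=0x550 bytes_emitted=6
Padding '==': partial quartet acc=0x550 -> emit 55; bytes_emitted=7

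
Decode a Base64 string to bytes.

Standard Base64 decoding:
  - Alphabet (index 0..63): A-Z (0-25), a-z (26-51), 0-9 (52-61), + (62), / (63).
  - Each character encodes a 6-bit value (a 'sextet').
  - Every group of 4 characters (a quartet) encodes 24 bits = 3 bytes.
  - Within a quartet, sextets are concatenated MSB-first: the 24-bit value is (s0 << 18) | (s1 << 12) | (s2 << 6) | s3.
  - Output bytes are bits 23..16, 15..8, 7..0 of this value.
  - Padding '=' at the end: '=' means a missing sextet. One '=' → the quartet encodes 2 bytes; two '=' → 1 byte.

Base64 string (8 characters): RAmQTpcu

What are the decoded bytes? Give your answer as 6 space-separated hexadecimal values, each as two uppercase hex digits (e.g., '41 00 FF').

After char 0 ('R'=17): chars_in_quartet=1 acc=0x11 bytes_emitted=0
After char 1 ('A'=0): chars_in_quartet=2 acc=0x440 bytes_emitted=0
After char 2 ('m'=38): chars_in_quartet=3 acc=0x11026 bytes_emitted=0
After char 3 ('Q'=16): chars_in_quartet=4 acc=0x440990 -> emit 44 09 90, reset; bytes_emitted=3
After char 4 ('T'=19): chars_in_quartet=1 acc=0x13 bytes_emitted=3
After char 5 ('p'=41): chars_in_quartet=2 acc=0x4E9 bytes_emitted=3
After char 6 ('c'=28): chars_in_quartet=3 acc=0x13A5C bytes_emitted=3
After char 7 ('u'=46): chars_in_quartet=4 acc=0x4E972E -> emit 4E 97 2E, reset; bytes_emitted=6

Answer: 44 09 90 4E 97 2E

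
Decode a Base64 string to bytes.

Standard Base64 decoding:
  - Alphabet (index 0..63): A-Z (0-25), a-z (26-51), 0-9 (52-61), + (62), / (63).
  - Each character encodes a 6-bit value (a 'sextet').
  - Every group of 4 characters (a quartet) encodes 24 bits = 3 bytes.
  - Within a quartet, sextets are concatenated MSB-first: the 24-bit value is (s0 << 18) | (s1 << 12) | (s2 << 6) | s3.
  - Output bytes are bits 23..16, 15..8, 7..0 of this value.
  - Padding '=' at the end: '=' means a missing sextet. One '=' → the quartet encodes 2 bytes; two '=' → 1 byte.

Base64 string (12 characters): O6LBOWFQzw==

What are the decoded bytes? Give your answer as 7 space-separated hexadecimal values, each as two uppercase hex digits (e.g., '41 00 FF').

After char 0 ('O'=14): chars_in_quartet=1 acc=0xE bytes_emitted=0
After char 1 ('6'=58): chars_in_quartet=2 acc=0x3BA bytes_emitted=0
After char 2 ('L'=11): chars_in_quartet=3 acc=0xEE8B bytes_emitted=0
After char 3 ('B'=1): chars_in_quartet=4 acc=0x3BA2C1 -> emit 3B A2 C1, reset; bytes_emitted=3
After char 4 ('O'=14): chars_in_quartet=1 acc=0xE bytes_emitted=3
After char 5 ('W'=22): chars_in_quartet=2 acc=0x396 bytes_emitted=3
After char 6 ('F'=5): chars_in_quartet=3 acc=0xE585 bytes_emitted=3
After char 7 ('Q'=16): chars_in_quartet=4 acc=0x396150 -> emit 39 61 50, reset; bytes_emitted=6
After char 8 ('z'=51): chars_in_quartet=1 acc=0x33 bytes_emitted=6
After char 9 ('w'=48): chars_in_quartet=2 acc=0xCF0 bytes_emitted=6
Padding '==': partial quartet acc=0xCF0 -> emit CF; bytes_emitted=7

Answer: 3B A2 C1 39 61 50 CF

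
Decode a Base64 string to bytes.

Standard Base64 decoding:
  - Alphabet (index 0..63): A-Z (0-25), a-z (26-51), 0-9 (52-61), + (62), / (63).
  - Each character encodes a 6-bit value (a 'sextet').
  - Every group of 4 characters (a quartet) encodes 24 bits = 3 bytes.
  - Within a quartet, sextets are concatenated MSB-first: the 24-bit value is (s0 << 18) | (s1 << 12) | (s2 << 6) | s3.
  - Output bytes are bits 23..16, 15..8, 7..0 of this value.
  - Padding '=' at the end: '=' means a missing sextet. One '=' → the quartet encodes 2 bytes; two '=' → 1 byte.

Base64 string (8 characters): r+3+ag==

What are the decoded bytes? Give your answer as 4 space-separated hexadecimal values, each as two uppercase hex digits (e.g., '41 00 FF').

Answer: AF ED FE 6A

Derivation:
After char 0 ('r'=43): chars_in_quartet=1 acc=0x2B bytes_emitted=0
After char 1 ('+'=62): chars_in_quartet=2 acc=0xAFE bytes_emitted=0
After char 2 ('3'=55): chars_in_quartet=3 acc=0x2BFB7 bytes_emitted=0
After char 3 ('+'=62): chars_in_quartet=4 acc=0xAFEDFE -> emit AF ED FE, reset; bytes_emitted=3
After char 4 ('a'=26): chars_in_quartet=1 acc=0x1A bytes_emitted=3
After char 5 ('g'=32): chars_in_quartet=2 acc=0x6A0 bytes_emitted=3
Padding '==': partial quartet acc=0x6A0 -> emit 6A; bytes_emitted=4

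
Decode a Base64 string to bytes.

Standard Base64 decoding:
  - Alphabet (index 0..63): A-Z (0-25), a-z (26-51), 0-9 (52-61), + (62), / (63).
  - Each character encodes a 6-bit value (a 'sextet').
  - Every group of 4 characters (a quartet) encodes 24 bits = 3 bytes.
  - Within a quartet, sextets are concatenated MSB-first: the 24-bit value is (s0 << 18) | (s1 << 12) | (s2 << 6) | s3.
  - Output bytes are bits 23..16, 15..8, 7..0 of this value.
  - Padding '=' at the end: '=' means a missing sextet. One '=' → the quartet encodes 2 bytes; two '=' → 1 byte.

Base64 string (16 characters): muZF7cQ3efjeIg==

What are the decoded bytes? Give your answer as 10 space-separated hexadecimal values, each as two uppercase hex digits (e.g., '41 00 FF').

Answer: 9A E6 45 ED C4 37 79 F8 DE 22

Derivation:
After char 0 ('m'=38): chars_in_quartet=1 acc=0x26 bytes_emitted=0
After char 1 ('u'=46): chars_in_quartet=2 acc=0x9AE bytes_emitted=0
After char 2 ('Z'=25): chars_in_quartet=3 acc=0x26B99 bytes_emitted=0
After char 3 ('F'=5): chars_in_quartet=4 acc=0x9AE645 -> emit 9A E6 45, reset; bytes_emitted=3
After char 4 ('7'=59): chars_in_quartet=1 acc=0x3B bytes_emitted=3
After char 5 ('c'=28): chars_in_quartet=2 acc=0xEDC bytes_emitted=3
After char 6 ('Q'=16): chars_in_quartet=3 acc=0x3B710 bytes_emitted=3
After char 7 ('3'=55): chars_in_quartet=4 acc=0xEDC437 -> emit ED C4 37, reset; bytes_emitted=6
After char 8 ('e'=30): chars_in_quartet=1 acc=0x1E bytes_emitted=6
After char 9 ('f'=31): chars_in_quartet=2 acc=0x79F bytes_emitted=6
After char 10 ('j'=35): chars_in_quartet=3 acc=0x1E7E3 bytes_emitted=6
After char 11 ('e'=30): chars_in_quartet=4 acc=0x79F8DE -> emit 79 F8 DE, reset; bytes_emitted=9
After char 12 ('I'=8): chars_in_quartet=1 acc=0x8 bytes_emitted=9
After char 13 ('g'=32): chars_in_quartet=2 acc=0x220 bytes_emitted=9
Padding '==': partial quartet acc=0x220 -> emit 22; bytes_emitted=10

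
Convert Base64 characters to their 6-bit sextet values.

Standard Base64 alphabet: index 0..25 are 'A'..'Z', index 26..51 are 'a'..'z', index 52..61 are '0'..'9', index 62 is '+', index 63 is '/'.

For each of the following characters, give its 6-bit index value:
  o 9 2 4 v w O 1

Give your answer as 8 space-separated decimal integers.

Answer: 40 61 54 56 47 48 14 53

Derivation:
'o': a..z range, 26 + ord('o') − ord('a') = 40
'9': 0..9 range, 52 + ord('9') − ord('0') = 61
'2': 0..9 range, 52 + ord('2') − ord('0') = 54
'4': 0..9 range, 52 + ord('4') − ord('0') = 56
'v': a..z range, 26 + ord('v') − ord('a') = 47
'w': a..z range, 26 + ord('w') − ord('a') = 48
'O': A..Z range, ord('O') − ord('A') = 14
'1': 0..9 range, 52 + ord('1') − ord('0') = 53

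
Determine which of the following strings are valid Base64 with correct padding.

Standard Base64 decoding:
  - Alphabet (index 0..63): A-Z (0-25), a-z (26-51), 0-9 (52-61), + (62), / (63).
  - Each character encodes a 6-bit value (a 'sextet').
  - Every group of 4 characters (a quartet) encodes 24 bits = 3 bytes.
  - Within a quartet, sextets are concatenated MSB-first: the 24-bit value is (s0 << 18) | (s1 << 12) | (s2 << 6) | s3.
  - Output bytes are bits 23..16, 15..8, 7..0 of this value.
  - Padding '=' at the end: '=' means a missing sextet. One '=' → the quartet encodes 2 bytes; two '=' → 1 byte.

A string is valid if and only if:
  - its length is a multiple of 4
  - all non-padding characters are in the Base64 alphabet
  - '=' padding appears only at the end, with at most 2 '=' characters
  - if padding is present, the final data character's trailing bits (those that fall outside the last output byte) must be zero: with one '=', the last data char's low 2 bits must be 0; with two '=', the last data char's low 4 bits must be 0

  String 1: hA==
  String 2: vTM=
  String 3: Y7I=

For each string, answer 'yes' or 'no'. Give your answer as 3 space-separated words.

String 1: 'hA==' → valid
String 2: 'vTM=' → valid
String 3: 'Y7I=' → valid

Answer: yes yes yes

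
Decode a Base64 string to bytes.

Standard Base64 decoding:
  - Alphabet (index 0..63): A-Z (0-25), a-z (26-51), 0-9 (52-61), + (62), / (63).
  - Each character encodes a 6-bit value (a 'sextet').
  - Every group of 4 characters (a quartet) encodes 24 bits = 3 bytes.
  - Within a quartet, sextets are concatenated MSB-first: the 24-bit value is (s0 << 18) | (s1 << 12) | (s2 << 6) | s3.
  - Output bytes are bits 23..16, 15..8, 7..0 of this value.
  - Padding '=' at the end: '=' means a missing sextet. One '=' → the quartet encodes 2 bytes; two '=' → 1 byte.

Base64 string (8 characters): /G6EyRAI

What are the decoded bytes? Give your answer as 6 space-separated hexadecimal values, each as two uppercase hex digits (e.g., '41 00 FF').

Answer: FC 6E 84 C9 10 08

Derivation:
After char 0 ('/'=63): chars_in_quartet=1 acc=0x3F bytes_emitted=0
After char 1 ('G'=6): chars_in_quartet=2 acc=0xFC6 bytes_emitted=0
After char 2 ('6'=58): chars_in_quartet=3 acc=0x3F1BA bytes_emitted=0
After char 3 ('E'=4): chars_in_quartet=4 acc=0xFC6E84 -> emit FC 6E 84, reset; bytes_emitted=3
After char 4 ('y'=50): chars_in_quartet=1 acc=0x32 bytes_emitted=3
After char 5 ('R'=17): chars_in_quartet=2 acc=0xC91 bytes_emitted=3
After char 6 ('A'=0): chars_in_quartet=3 acc=0x32440 bytes_emitted=3
After char 7 ('I'=8): chars_in_quartet=4 acc=0xC91008 -> emit C9 10 08, reset; bytes_emitted=6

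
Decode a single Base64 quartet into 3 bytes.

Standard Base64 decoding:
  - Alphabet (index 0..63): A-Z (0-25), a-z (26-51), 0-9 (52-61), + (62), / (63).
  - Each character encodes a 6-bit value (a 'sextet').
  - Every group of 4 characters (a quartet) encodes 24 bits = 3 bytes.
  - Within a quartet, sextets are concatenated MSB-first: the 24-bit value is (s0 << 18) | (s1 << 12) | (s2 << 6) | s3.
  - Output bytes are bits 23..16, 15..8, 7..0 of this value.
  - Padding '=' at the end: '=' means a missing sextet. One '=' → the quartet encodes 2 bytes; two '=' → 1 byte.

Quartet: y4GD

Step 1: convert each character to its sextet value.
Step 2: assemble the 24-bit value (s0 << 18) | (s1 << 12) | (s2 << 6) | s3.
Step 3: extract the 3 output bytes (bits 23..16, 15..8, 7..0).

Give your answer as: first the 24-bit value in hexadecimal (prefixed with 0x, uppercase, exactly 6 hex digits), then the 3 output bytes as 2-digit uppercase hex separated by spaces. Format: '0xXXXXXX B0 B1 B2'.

Sextets: y=50, 4=56, G=6, D=3
24-bit: (50<<18) | (56<<12) | (6<<6) | 3
      = 0xC80000 | 0x038000 | 0x000180 | 0x000003
      = 0xCB8183
Bytes: (v>>16)&0xFF=CB, (v>>8)&0xFF=81, v&0xFF=83

Answer: 0xCB8183 CB 81 83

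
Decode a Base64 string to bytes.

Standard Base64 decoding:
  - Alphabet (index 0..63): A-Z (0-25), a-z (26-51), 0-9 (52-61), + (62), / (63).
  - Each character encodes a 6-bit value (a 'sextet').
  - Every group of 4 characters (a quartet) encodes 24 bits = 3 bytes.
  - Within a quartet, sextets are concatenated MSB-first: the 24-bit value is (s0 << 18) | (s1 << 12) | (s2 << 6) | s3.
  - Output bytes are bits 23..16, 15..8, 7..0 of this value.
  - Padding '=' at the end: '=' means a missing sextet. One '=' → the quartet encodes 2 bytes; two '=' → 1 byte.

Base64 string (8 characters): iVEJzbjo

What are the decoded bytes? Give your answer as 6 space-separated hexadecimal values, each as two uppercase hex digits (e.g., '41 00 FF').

After char 0 ('i'=34): chars_in_quartet=1 acc=0x22 bytes_emitted=0
After char 1 ('V'=21): chars_in_quartet=2 acc=0x895 bytes_emitted=0
After char 2 ('E'=4): chars_in_quartet=3 acc=0x22544 bytes_emitted=0
After char 3 ('J'=9): chars_in_quartet=4 acc=0x895109 -> emit 89 51 09, reset; bytes_emitted=3
After char 4 ('z'=51): chars_in_quartet=1 acc=0x33 bytes_emitted=3
After char 5 ('b'=27): chars_in_quartet=2 acc=0xCDB bytes_emitted=3
After char 6 ('j'=35): chars_in_quartet=3 acc=0x336E3 bytes_emitted=3
After char 7 ('o'=40): chars_in_quartet=4 acc=0xCDB8E8 -> emit CD B8 E8, reset; bytes_emitted=6

Answer: 89 51 09 CD B8 E8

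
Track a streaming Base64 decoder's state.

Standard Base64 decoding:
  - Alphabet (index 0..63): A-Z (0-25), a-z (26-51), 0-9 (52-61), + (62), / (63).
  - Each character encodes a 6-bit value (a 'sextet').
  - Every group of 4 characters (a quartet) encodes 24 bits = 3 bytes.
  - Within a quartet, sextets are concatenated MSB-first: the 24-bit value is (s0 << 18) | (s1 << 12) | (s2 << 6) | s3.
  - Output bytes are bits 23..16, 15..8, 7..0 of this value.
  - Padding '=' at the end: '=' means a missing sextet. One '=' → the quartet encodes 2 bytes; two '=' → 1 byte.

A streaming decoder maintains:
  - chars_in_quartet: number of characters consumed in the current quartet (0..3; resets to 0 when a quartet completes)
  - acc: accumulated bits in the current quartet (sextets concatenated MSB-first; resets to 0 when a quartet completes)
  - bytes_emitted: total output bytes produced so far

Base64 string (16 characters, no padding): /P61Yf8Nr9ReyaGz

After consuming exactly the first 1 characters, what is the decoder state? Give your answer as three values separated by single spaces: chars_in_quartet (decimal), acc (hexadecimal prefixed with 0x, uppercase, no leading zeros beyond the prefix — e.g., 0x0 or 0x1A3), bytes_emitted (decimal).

After char 0 ('/'=63): chars_in_quartet=1 acc=0x3F bytes_emitted=0

Answer: 1 0x3F 0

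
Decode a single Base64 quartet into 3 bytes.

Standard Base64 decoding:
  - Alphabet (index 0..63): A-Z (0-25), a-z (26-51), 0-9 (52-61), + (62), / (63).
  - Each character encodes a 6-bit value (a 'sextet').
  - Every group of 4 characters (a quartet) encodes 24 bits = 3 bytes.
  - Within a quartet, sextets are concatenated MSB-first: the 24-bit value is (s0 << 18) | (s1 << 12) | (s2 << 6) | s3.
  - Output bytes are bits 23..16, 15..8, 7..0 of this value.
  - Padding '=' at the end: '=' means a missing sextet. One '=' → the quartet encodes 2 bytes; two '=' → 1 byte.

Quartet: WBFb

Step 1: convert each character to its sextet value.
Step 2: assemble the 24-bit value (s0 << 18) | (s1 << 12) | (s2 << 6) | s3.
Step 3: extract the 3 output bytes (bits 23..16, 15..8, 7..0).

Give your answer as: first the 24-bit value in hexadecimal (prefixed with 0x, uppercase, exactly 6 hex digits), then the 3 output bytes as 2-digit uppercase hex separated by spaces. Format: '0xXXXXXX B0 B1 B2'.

Answer: 0x58115B 58 11 5B

Derivation:
Sextets: W=22, B=1, F=5, b=27
24-bit: (22<<18) | (1<<12) | (5<<6) | 27
      = 0x580000 | 0x001000 | 0x000140 | 0x00001B
      = 0x58115B
Bytes: (v>>16)&0xFF=58, (v>>8)&0xFF=11, v&0xFF=5B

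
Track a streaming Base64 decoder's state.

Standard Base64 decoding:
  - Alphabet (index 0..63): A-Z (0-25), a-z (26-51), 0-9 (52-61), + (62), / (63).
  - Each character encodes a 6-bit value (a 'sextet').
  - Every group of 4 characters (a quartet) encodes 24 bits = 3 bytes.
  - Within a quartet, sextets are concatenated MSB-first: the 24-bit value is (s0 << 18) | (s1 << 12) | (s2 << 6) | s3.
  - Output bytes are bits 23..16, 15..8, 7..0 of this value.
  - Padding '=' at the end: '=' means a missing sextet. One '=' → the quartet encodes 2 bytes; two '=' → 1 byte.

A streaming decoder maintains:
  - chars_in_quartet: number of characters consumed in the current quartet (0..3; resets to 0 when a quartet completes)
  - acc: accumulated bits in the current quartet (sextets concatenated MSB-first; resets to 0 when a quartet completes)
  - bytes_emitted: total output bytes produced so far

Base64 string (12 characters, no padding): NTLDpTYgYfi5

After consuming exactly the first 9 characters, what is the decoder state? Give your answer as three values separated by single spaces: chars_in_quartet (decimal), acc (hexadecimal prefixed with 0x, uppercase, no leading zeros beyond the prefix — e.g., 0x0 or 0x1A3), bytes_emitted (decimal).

After char 0 ('N'=13): chars_in_quartet=1 acc=0xD bytes_emitted=0
After char 1 ('T'=19): chars_in_quartet=2 acc=0x353 bytes_emitted=0
After char 2 ('L'=11): chars_in_quartet=3 acc=0xD4CB bytes_emitted=0
After char 3 ('D'=3): chars_in_quartet=4 acc=0x3532C3 -> emit 35 32 C3, reset; bytes_emitted=3
After char 4 ('p'=41): chars_in_quartet=1 acc=0x29 bytes_emitted=3
After char 5 ('T'=19): chars_in_quartet=2 acc=0xA53 bytes_emitted=3
After char 6 ('Y'=24): chars_in_quartet=3 acc=0x294D8 bytes_emitted=3
After char 7 ('g'=32): chars_in_quartet=4 acc=0xA53620 -> emit A5 36 20, reset; bytes_emitted=6
After char 8 ('Y'=24): chars_in_quartet=1 acc=0x18 bytes_emitted=6

Answer: 1 0x18 6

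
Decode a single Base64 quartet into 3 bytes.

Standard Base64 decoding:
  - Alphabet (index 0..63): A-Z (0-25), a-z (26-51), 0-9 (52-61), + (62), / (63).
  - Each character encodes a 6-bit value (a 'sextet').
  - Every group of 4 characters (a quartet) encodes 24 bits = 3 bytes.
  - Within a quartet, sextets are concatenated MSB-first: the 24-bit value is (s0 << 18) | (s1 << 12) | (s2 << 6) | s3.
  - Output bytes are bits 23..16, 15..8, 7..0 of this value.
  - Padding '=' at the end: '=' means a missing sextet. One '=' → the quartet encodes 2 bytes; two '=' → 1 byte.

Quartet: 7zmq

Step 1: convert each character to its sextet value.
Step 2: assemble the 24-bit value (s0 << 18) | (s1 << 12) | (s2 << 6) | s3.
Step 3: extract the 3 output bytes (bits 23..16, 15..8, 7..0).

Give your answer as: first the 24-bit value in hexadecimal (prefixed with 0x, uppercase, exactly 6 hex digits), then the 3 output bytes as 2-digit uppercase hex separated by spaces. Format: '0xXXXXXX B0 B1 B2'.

Answer: 0xEF39AA EF 39 AA

Derivation:
Sextets: 7=59, z=51, m=38, q=42
24-bit: (59<<18) | (51<<12) | (38<<6) | 42
      = 0xEC0000 | 0x033000 | 0x000980 | 0x00002A
      = 0xEF39AA
Bytes: (v>>16)&0xFF=EF, (v>>8)&0xFF=39, v&0xFF=AA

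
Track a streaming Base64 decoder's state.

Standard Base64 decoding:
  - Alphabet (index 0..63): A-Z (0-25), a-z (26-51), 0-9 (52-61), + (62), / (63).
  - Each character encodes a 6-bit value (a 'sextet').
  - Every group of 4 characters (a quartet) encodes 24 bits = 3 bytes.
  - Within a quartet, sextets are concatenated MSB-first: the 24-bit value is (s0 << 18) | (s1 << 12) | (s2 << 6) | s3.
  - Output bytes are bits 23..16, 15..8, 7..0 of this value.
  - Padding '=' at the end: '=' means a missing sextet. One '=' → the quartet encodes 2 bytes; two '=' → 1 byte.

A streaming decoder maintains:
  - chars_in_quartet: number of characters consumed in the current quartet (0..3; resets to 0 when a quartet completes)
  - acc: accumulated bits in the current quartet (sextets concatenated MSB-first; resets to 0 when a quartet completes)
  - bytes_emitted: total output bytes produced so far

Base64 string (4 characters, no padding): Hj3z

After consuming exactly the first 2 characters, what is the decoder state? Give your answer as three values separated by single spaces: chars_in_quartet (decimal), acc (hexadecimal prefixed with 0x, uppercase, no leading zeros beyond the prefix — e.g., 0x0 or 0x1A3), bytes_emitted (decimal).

Answer: 2 0x1E3 0

Derivation:
After char 0 ('H'=7): chars_in_quartet=1 acc=0x7 bytes_emitted=0
After char 1 ('j'=35): chars_in_quartet=2 acc=0x1E3 bytes_emitted=0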